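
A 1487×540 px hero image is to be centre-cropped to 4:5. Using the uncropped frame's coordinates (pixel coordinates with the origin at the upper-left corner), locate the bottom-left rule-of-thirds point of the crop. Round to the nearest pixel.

1487/540 > 4/5, so the 4:5 crop keeps the full height 540 and trims width to 540 × 4/5 = 432.00 px.
Left offset = (1487 − 432.00)/2 = 527.50 px; top offset = 0.
Bottom-left is one-third across and two-thirds down within the crop:
x = 527.50 + 1 × 432.00/3 ≈ 672; y = 0.00 + 2 × 540.00/3 ≈ 360.

(672, 360)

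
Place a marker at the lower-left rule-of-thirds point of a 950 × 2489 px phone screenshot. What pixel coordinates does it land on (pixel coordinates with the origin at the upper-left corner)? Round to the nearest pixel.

x = 317 px, y = 1659 px

The lower-left point sits one-third of the way across and two-thirds of the way down.
x = 1 × 950/3 ≈ 317; y = 2 × 2489/3 ≈ 1659.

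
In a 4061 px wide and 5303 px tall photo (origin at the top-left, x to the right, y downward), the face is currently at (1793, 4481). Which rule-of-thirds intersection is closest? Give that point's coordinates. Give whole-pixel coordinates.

(1354, 3535)

Third lines: x ∈ {1354, 2707}, y ∈ {1768, 3535}.
1793 is closer to x = 1354; 4481 is closer to y = 3535.
So the nearest intersection is the lower-left power point.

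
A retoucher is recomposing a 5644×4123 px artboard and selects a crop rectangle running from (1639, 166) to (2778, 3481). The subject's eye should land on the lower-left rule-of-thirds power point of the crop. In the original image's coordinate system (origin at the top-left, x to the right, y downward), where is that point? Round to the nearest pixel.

x = 2019 px, y = 2376 px

Crop width = 2778 − 1639 = 1139 px; one third is 379.67 px.
Crop height = 3481 − 166 = 3315 px; one third is 1105.00 px.
The lower-left point is one-third across and two-thirds down within the crop:
x = 1639 + 1 × 379.67 ≈ 2019; y = 166 + 2 × 1105.00 ≈ 2376.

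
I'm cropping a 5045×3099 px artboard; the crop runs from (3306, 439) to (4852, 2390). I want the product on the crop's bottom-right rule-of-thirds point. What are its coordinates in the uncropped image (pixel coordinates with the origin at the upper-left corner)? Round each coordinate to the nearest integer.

Crop width = 4852 − 3306 = 1546 px; one third is 515.33 px.
Crop height = 2390 − 439 = 1951 px; one third is 650.33 px.
The bottom-right point is two-thirds across and two-thirds down within the crop:
x = 3306 + 2 × 515.33 ≈ 4337; y = 439 + 2 × 650.33 ≈ 1740.

(4337, 1740)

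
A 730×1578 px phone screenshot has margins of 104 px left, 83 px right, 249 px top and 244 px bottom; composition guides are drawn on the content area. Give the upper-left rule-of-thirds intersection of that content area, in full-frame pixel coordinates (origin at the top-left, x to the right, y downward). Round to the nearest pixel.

(285, 611)

Content width = 730 − 104 − 83 = 543 px; content height = 1578 − 249 − 244 = 1085 px.
Upper-left is one-third across and one-third down within the content area.
x = 104 + 1 × 543/3 = 104 + 181.00 ≈ 285
y = 249 + 1 × 1085/3 = 249 + 361.67 ≈ 611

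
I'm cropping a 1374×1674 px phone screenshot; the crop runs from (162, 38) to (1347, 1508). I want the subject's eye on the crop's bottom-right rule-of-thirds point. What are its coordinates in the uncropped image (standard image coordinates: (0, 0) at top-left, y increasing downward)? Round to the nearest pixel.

Crop width = 1347 − 162 = 1185 px; one third is 395.00 px.
Crop height = 1508 − 38 = 1470 px; one third is 490.00 px.
The bottom-right point is two-thirds across and two-thirds down within the crop:
x = 162 + 2 × 395.00 ≈ 952; y = 38 + 2 × 490.00 ≈ 1018.

x = 952 px, y = 1018 px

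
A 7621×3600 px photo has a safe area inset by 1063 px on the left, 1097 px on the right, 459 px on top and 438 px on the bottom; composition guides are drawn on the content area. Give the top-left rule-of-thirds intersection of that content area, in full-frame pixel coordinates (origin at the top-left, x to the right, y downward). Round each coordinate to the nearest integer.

Content width = 7621 − 1063 − 1097 = 5461 px; content height = 3600 − 459 − 438 = 2703 px.
Top-left is one-third across and one-third down within the content area.
x = 1063 + 1 × 5461/3 = 1063 + 1820.33 ≈ 2883
y = 459 + 1 × 2703/3 = 459 + 901.00 ≈ 1360

(2883, 1360)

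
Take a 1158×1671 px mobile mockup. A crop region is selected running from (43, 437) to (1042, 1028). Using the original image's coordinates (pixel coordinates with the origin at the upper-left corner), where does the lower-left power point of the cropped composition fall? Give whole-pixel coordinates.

Crop width = 1042 − 43 = 999 px; one third is 333.00 px.
Crop height = 1028 − 437 = 591 px; one third is 197.00 px.
The lower-left point is one-third across and two-thirds down within the crop:
x = 43 + 1 × 333.00 ≈ 376; y = 437 + 2 × 197.00 ≈ 831.

(376, 831)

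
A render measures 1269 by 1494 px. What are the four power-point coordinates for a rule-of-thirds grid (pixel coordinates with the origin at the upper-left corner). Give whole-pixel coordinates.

One third of 1269 is 423; one third of 1494 is 498.
Vertical third lines at x = 423 and x = 846; horizontal third lines at y = 498 and y = 996.

(423, 498), (846, 498), (423, 996), (846, 996)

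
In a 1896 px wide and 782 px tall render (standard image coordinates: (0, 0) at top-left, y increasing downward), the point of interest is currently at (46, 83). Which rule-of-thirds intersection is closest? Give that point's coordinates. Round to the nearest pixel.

(632, 261)

Third lines: x ∈ {632, 1264}, y ∈ {261, 521}.
46 is closer to x = 632; 83 is closer to y = 261.
So the nearest intersection is the upper-left power point.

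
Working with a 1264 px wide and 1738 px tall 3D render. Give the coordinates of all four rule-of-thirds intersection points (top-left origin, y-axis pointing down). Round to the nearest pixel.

One third of 1264 is 421.33; one third of 1738 is 579.33.
Vertical third lines at x = 421 and x = 843; horizontal third lines at y = 579 and y = 1159.

(421, 579), (843, 579), (421, 1159), (843, 1159)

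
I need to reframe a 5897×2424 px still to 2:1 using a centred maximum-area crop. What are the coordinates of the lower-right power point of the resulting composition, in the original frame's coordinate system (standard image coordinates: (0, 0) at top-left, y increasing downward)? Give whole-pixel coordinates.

x = 3757 px, y = 1616 px

5897/2424 > 2/1, so the 2:1 crop keeps the full height 2424 and trims width to 2424 × 2/1 = 4848.00 px.
Left offset = (5897 − 4848.00)/2 = 524.50 px; top offset = 0.
Lower-right is two-thirds across and two-thirds down within the crop:
x = 524.50 + 2 × 4848.00/3 ≈ 3757; y = 0.00 + 2 × 2424.00/3 ≈ 1616.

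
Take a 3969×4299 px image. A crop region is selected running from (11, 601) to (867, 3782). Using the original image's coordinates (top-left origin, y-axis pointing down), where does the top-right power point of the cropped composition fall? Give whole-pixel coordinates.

(582, 1661)

Crop width = 867 − 11 = 856 px; one third is 285.33 px.
Crop height = 3782 − 601 = 3181 px; one third is 1060.33 px.
The top-right point is two-thirds across and one-third down within the crop:
x = 11 + 2 × 285.33 ≈ 582; y = 601 + 1 × 1060.33 ≈ 1661.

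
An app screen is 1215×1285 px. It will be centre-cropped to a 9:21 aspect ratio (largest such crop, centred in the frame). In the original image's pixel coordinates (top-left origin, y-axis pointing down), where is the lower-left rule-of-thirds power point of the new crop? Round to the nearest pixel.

1215/1285 > 9/21, so the 9:21 crop keeps the full height 1285 and trims width to 1285 × 9/21 = 550.71 px.
Left offset = (1215 − 550.71)/2 = 332.14 px; top offset = 0.
Lower-left is one-third across and two-thirds down within the crop:
x = 332.14 + 1 × 550.71/3 ≈ 516; y = 0.00 + 2 × 1285.00/3 ≈ 857.

x = 516 px, y = 857 px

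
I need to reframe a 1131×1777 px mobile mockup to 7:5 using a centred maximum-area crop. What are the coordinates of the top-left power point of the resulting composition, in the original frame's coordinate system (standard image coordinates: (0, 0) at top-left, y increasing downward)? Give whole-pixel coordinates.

1131/1777 < 7/5, so the 7:5 crop keeps the full width 1131 and trims height to 1131 × 5/7 = 807.86 px.
Top offset = (1777 − 807.86)/2 = 484.57 px; left offset = 0.
Top-left is one-third across and one-third down within the crop:
x = 0.00 + 1 × 1131.00/3 ≈ 377; y = 484.57 + 1 × 807.86/3 ≈ 754.

x = 377 px, y = 754 px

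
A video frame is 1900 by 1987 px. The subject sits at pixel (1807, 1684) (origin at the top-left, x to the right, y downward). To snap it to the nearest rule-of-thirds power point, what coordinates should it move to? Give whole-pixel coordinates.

Third lines: x ∈ {633, 1267}, y ∈ {662, 1325}.
1807 is closer to x = 1267; 1684 is closer to y = 1325.
So the nearest intersection is the lower-right power point.

(1267, 1325)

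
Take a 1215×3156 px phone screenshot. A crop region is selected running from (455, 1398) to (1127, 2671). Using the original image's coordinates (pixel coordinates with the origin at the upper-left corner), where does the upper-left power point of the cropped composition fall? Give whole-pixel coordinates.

(679, 1822)

Crop width = 1127 − 455 = 672 px; one third is 224.00 px.
Crop height = 2671 − 1398 = 1273 px; one third is 424.33 px.
The upper-left point is one-third across and one-third down within the crop:
x = 455 + 1 × 224.00 ≈ 679; y = 1398 + 1 × 424.33 ≈ 1822.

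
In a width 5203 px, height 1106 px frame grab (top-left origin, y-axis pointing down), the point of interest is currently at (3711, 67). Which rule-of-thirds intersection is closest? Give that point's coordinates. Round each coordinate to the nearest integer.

x = 3469 px, y = 369 px

Third lines: x ∈ {1734, 3469}, y ∈ {369, 737}.
3711 is closer to x = 3469; 67 is closer to y = 369.
So the nearest intersection is the upper-right power point.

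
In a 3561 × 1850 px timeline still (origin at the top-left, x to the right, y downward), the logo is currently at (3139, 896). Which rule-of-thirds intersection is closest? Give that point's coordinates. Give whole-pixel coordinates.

Third lines: x ∈ {1187, 2374}, y ∈ {617, 1233}.
3139 is closer to x = 2374; 896 is closer to y = 617.
So the nearest intersection is the upper-right power point.

x = 2374 px, y = 617 px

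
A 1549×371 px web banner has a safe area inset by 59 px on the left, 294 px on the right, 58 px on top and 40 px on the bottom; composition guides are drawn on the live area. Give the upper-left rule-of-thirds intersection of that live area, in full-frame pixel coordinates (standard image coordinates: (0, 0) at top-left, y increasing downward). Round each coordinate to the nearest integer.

x = 458 px, y = 149 px

Content width = 1549 − 59 − 294 = 1196 px; content height = 371 − 58 − 40 = 273 px.
Upper-left is one-third across and one-third down within the live area.
x = 59 + 1 × 1196/3 = 59 + 398.67 ≈ 458
y = 58 + 1 × 273/3 = 58 + 91.00 ≈ 149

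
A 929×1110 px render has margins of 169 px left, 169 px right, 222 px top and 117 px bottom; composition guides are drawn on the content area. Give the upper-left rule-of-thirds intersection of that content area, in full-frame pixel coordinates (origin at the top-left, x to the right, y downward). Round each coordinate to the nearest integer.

Content width = 929 − 169 − 169 = 591 px; content height = 1110 − 222 − 117 = 771 px.
Upper-left is one-third across and one-third down within the content area.
x = 169 + 1 × 591/3 = 169 + 197.00 ≈ 366
y = 222 + 1 × 771/3 = 222 + 257.00 ≈ 479

(366, 479)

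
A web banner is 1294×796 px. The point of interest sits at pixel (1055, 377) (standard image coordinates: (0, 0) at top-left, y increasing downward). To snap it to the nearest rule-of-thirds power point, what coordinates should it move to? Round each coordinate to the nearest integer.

Third lines: x ∈ {431, 863}, y ∈ {265, 531}.
1055 is closer to x = 863; 377 is closer to y = 265.
So the nearest intersection is the upper-right power point.

(863, 265)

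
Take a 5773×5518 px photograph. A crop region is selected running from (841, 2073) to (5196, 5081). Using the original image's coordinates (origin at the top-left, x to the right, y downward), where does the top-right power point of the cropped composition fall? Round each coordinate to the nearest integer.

Crop width = 5196 − 841 = 4355 px; one third is 1451.67 px.
Crop height = 5081 − 2073 = 3008 px; one third is 1002.67 px.
The top-right point is two-thirds across and one-third down within the crop:
x = 841 + 2 × 1451.67 ≈ 3744; y = 2073 + 1 × 1002.67 ≈ 3076.

x = 3744 px, y = 3076 px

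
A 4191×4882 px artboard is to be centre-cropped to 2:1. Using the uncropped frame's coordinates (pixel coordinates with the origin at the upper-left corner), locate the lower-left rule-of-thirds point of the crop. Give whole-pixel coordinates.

4191/4882 < 2/1, so the 2:1 crop keeps the full width 4191 and trims height to 4191 × 1/2 = 2095.50 px.
Top offset = (4882 − 2095.50)/2 = 1393.25 px; left offset = 0.
Lower-left is one-third across and two-thirds down within the crop:
x = 0.00 + 1 × 4191.00/3 ≈ 1397; y = 1393.25 + 2 × 2095.50/3 ≈ 2790.

(1397, 2790)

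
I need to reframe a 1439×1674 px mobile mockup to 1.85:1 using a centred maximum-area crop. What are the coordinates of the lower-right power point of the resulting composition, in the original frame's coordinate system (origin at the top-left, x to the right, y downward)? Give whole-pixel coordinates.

x = 959 px, y = 967 px

1439/1674 < 1.85/1, so the 1.85:1 crop keeps the full width 1439 and trims height to 1439 × 1/1.85 = 777.84 px.
Top offset = (1674 − 777.84)/2 = 448.08 px; left offset = 0.
Lower-right is two-thirds across and two-thirds down within the crop:
x = 0.00 + 2 × 1439.00/3 ≈ 959; y = 448.08 + 2 × 777.84/3 ≈ 967.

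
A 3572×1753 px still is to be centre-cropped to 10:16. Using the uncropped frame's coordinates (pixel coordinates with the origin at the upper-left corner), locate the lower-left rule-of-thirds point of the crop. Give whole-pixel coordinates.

3572/1753 > 10/16, so the 10:16 crop keeps the full height 1753 and trims width to 1753 × 10/16 = 1095.62 px.
Left offset = (3572 − 1095.62)/2 = 1238.19 px; top offset = 0.
Lower-left is one-third across and two-thirds down within the crop:
x = 1238.19 + 1 × 1095.62/3 ≈ 1603; y = 0.00 + 2 × 1753.00/3 ≈ 1169.

x = 1603 px, y = 1169 px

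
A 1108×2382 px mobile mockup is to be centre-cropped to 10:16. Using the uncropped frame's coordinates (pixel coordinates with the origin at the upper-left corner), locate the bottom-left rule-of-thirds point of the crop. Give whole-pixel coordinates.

1108/2382 < 10/16, so the 10:16 crop keeps the full width 1108 and trims height to 1108 × 16/10 = 1772.80 px.
Top offset = (2382 − 1772.80)/2 = 304.60 px; left offset = 0.
Bottom-left is one-third across and two-thirds down within the crop:
x = 0.00 + 1 × 1108.00/3 ≈ 369; y = 304.60 + 2 × 1772.80/3 ≈ 1486.

x = 369 px, y = 1486 px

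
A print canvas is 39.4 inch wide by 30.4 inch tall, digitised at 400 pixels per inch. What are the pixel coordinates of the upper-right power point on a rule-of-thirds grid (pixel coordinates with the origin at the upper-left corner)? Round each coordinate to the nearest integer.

In pixels the canvas is 39.4 × 400 = 15760 wide and 30.4 × 400 = 12160 tall.
The upper-right point is two-thirds across and one-third down:
x = 2 × 15760/3 ≈ 10507; y = 1 × 12160/3 ≈ 4053.

x = 10507 px, y = 4053 px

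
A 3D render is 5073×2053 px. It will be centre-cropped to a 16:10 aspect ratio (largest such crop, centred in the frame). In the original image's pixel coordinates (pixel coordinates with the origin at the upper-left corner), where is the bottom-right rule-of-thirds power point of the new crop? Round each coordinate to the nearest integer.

5073/2053 > 16/10, so the 16:10 crop keeps the full height 2053 and trims width to 2053 × 16/10 = 3284.80 px.
Left offset = (5073 − 3284.80)/2 = 894.10 px; top offset = 0.
Bottom-right is two-thirds across and two-thirds down within the crop:
x = 894.10 + 2 × 3284.80/3 ≈ 3084; y = 0.00 + 2 × 2053.00/3 ≈ 1369.

(3084, 1369)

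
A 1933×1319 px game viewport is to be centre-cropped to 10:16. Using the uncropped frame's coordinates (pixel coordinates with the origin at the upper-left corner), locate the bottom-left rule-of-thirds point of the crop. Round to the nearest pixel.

x = 829 px, y = 879 px

1933/1319 > 10/16, so the 10:16 crop keeps the full height 1319 and trims width to 1319 × 10/16 = 824.38 px.
Left offset = (1933 − 824.38)/2 = 554.31 px; top offset = 0.
Bottom-left is one-third across and two-thirds down within the crop:
x = 554.31 + 1 × 824.38/3 ≈ 829; y = 0.00 + 2 × 1319.00/3 ≈ 879.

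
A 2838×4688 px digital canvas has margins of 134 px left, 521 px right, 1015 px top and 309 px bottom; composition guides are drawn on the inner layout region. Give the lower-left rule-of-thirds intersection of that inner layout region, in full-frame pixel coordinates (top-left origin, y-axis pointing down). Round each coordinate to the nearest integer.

(862, 3258)

Content width = 2838 − 134 − 521 = 2183 px; content height = 4688 − 1015 − 309 = 3364 px.
Lower-left is one-third across and two-thirds down within the inner layout region.
x = 134 + 1 × 2183/3 = 134 + 727.67 ≈ 862
y = 1015 + 2 × 3364/3 = 1015 + 2242.67 ≈ 3258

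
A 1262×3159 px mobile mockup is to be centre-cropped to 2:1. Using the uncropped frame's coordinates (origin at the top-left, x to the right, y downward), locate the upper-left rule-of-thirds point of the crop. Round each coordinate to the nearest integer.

1262/3159 < 2/1, so the 2:1 crop keeps the full width 1262 and trims height to 1262 × 1/2 = 631.00 px.
Top offset = (3159 − 631.00)/2 = 1264.00 px; left offset = 0.
Upper-left is one-third across and one-third down within the crop:
x = 0.00 + 1 × 1262.00/3 ≈ 421; y = 1264.00 + 1 × 631.00/3 ≈ 1474.

(421, 1474)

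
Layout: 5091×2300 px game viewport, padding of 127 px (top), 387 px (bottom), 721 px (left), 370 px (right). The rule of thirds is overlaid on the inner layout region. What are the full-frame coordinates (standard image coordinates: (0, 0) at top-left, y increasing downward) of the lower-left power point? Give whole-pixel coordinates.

Content width = 5091 − 721 − 370 = 4000 px; content height = 2300 − 127 − 387 = 1786 px.
Lower-left is one-third across and two-thirds down within the inner layout region.
x = 721 + 1 × 4000/3 = 721 + 1333.33 ≈ 2054
y = 127 + 2 × 1786/3 = 127 + 1190.67 ≈ 1318

(2054, 1318)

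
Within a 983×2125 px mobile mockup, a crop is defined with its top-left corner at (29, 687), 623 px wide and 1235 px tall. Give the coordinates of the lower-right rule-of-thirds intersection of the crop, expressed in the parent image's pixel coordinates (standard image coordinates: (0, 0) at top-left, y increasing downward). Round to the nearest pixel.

(444, 1510)

One third of the crop width 623 is 207.67 px.
One third of the crop height 1235 is 411.67 px.
The lower-right point is two-thirds across and two-thirds down within the crop:
x = 29 + 2 × 207.67 ≈ 444; y = 687 + 2 × 411.67 ≈ 1510.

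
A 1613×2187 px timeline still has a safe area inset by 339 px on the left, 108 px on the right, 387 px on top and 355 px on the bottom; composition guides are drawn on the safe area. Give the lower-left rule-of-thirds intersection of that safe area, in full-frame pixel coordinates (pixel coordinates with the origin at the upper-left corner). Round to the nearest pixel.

(728, 1350)

Content width = 1613 − 339 − 108 = 1166 px; content height = 2187 − 387 − 355 = 1445 px.
Lower-left is one-third across and two-thirds down within the safe area.
x = 339 + 1 × 1166/3 = 339 + 388.67 ≈ 728
y = 387 + 2 × 1445/3 = 387 + 963.33 ≈ 1350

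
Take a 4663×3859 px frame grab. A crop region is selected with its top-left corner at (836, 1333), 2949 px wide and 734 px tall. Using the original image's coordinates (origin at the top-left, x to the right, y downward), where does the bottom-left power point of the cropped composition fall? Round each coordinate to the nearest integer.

One third of the crop width 2949 is 983.00 px.
One third of the crop height 734 is 244.67 px.
The bottom-left point is one-third across and two-thirds down within the crop:
x = 836 + 1 × 983.00 ≈ 1819; y = 1333 + 2 × 244.67 ≈ 1822.

(1819, 1822)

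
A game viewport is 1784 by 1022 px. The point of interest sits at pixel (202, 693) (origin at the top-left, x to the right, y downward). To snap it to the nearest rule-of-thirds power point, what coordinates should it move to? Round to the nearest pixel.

x = 595 px, y = 681 px

Third lines: x ∈ {595, 1189}, y ∈ {341, 681}.
202 is closer to x = 595; 693 is closer to y = 681.
So the nearest intersection is the lower-left power point.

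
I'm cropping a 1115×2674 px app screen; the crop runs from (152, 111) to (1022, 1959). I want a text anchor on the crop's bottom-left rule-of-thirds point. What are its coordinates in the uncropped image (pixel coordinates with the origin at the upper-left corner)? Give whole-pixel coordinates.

Crop width = 1022 − 152 = 870 px; one third is 290.00 px.
Crop height = 1959 − 111 = 1848 px; one third is 616.00 px.
The bottom-left point is one-third across and two-thirds down within the crop:
x = 152 + 1 × 290.00 ≈ 442; y = 111 + 2 × 616.00 ≈ 1343.

x = 442 px, y = 1343 px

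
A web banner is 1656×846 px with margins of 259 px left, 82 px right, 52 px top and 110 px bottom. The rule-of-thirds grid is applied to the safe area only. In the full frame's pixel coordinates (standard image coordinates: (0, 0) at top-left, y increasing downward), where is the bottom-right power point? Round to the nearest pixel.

(1136, 508)

Content width = 1656 − 259 − 82 = 1315 px; content height = 846 − 52 − 110 = 684 px.
Bottom-right is two-thirds across and two-thirds down within the safe area.
x = 259 + 2 × 1315/3 = 259 + 876.67 ≈ 1136
y = 52 + 2 × 684/3 = 52 + 456.00 ≈ 508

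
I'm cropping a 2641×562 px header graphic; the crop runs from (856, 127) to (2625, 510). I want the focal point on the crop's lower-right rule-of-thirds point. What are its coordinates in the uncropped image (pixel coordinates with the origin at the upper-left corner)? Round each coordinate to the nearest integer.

x = 2035 px, y = 382 px

Crop width = 2625 − 856 = 1769 px; one third is 589.67 px.
Crop height = 510 − 127 = 383 px; one third is 127.67 px.
The lower-right point is two-thirds across and two-thirds down within the crop:
x = 856 + 2 × 589.67 ≈ 2035; y = 127 + 2 × 127.67 ≈ 382.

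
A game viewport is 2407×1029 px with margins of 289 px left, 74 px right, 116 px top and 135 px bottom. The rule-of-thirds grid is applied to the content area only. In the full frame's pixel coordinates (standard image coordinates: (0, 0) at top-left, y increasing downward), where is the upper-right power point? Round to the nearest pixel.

Content width = 2407 − 289 − 74 = 2044 px; content height = 1029 − 116 − 135 = 778 px.
Upper-right is two-thirds across and one-third down within the content area.
x = 289 + 2 × 2044/3 = 289 + 1362.67 ≈ 1652
y = 116 + 1 × 778/3 = 116 + 259.33 ≈ 375

x = 1652 px, y = 375 px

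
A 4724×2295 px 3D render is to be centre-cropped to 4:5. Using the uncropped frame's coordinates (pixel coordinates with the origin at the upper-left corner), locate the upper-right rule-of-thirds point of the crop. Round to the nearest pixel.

4724/2295 > 4/5, so the 4:5 crop keeps the full height 2295 and trims width to 2295 × 4/5 = 1836.00 px.
Left offset = (4724 − 1836.00)/2 = 1444.00 px; top offset = 0.
Upper-right is two-thirds across and one-third down within the crop:
x = 1444.00 + 2 × 1836.00/3 ≈ 2668; y = 0.00 + 1 × 2295.00/3 ≈ 765.

(2668, 765)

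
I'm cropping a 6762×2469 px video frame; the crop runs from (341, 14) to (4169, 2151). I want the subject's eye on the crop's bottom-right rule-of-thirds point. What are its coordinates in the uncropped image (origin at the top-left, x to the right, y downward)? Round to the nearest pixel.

Crop width = 4169 − 341 = 3828 px; one third is 1276.00 px.
Crop height = 2151 − 14 = 2137 px; one third is 712.33 px.
The bottom-right point is two-thirds across and two-thirds down within the crop:
x = 341 + 2 × 1276.00 ≈ 2893; y = 14 + 2 × 712.33 ≈ 1439.

(2893, 1439)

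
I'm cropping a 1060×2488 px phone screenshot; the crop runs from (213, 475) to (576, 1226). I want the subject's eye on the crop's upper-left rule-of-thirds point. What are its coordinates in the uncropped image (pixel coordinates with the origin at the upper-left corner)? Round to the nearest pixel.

(334, 725)

Crop width = 576 − 213 = 363 px; one third is 121.00 px.
Crop height = 1226 − 475 = 751 px; one third is 250.33 px.
The upper-left point is one-third across and one-third down within the crop:
x = 213 + 1 × 121.00 ≈ 334; y = 475 + 1 × 250.33 ≈ 725.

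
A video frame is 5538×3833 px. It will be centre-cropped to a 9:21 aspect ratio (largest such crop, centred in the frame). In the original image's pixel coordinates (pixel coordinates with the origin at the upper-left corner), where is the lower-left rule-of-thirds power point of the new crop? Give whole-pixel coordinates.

5538/3833 > 9/21, so the 9:21 crop keeps the full height 3833 and trims width to 3833 × 9/21 = 1642.71 px.
Left offset = (5538 − 1642.71)/2 = 1947.64 px; top offset = 0.
Lower-left is one-third across and two-thirds down within the crop:
x = 1947.64 + 1 × 1642.71/3 ≈ 2495; y = 0.00 + 2 × 3833.00/3 ≈ 2555.

x = 2495 px, y = 2555 px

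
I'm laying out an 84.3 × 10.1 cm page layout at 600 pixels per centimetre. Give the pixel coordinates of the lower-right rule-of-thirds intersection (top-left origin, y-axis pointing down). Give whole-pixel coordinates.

In pixels the canvas is 84.3 × 600 = 50580 wide and 10.1 × 600 = 6060 tall.
The lower-right point is two-thirds across and two-thirds down:
x = 2 × 50580/3 ≈ 33720; y = 2 × 6060/3 ≈ 4040.

(33720, 4040)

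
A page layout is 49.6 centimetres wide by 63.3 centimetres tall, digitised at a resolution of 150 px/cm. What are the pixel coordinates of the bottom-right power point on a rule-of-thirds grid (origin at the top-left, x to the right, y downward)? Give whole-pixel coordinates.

(4960, 6330)

In pixels the canvas is 49.6 × 150 = 7440 wide and 63.3 × 150 = 9495 tall.
The bottom-right point is two-thirds across and two-thirds down:
x = 2 × 7440/3 ≈ 4960; y = 2 × 9495/3 ≈ 6330.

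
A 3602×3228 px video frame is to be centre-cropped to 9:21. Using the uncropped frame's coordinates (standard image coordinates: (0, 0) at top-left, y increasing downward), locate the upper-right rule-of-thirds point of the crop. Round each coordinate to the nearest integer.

x = 2032 px, y = 1076 px

3602/3228 > 9/21, so the 9:21 crop keeps the full height 3228 and trims width to 3228 × 9/21 = 1383.43 px.
Left offset = (3602 − 1383.43)/2 = 1109.29 px; top offset = 0.
Upper-right is two-thirds across and one-third down within the crop:
x = 1109.29 + 2 × 1383.43/3 ≈ 2032; y = 0.00 + 1 × 3228.00/3 ≈ 1076.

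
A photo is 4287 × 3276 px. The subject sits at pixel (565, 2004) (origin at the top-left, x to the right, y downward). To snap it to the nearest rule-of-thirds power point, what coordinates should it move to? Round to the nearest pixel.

x = 1429 px, y = 2184 px

Third lines: x ∈ {1429, 2858}, y ∈ {1092, 2184}.
565 is closer to x = 1429; 2004 is closer to y = 2184.
So the nearest intersection is the lower-left power point.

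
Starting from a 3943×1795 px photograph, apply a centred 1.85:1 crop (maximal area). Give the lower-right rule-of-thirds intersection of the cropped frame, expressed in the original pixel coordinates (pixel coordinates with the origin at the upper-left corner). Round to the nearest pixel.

3943/1795 > 1.85/1, so the 1.85:1 crop keeps the full height 1795 and trims width to 1795 × 1.85/1 = 3320.75 px.
Left offset = (3943 − 3320.75)/2 = 311.12 px; top offset = 0.
Lower-right is two-thirds across and two-thirds down within the crop:
x = 311.12 + 2 × 3320.75/3 ≈ 2525; y = 0.00 + 2 × 1795.00/3 ≈ 1197.

x = 2525 px, y = 1197 px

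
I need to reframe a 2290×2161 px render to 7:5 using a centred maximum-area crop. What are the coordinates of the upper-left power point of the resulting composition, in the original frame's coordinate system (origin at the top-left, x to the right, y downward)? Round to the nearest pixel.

x = 763 px, y = 808 px

2290/2161 < 7/5, so the 7:5 crop keeps the full width 2290 and trims height to 2290 × 5/7 = 1635.71 px.
Top offset = (2161 − 1635.71)/2 = 262.64 px; left offset = 0.
Upper-left is one-third across and one-third down within the crop:
x = 0.00 + 1 × 2290.00/3 ≈ 763; y = 262.64 + 1 × 1635.71/3 ≈ 808.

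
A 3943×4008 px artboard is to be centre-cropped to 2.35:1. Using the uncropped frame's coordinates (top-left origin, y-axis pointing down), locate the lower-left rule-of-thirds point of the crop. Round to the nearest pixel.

x = 1314 px, y = 2284 px

3943/4008 < 2.35/1, so the 2.35:1 crop keeps the full width 3943 and trims height to 3943 × 1/2.35 = 1677.87 px.
Top offset = (4008 − 1677.87)/2 = 1165.06 px; left offset = 0.
Lower-left is one-third across and two-thirds down within the crop:
x = 0.00 + 1 × 3943.00/3 ≈ 1314; y = 1165.06 + 2 × 1677.87/3 ≈ 2284.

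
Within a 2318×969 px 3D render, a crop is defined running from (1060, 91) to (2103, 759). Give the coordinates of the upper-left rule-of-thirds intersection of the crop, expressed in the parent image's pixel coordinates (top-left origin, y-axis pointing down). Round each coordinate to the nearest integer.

(1408, 314)

Crop width = 2103 − 1060 = 1043 px; one third is 347.67 px.
Crop height = 759 − 91 = 668 px; one third is 222.67 px.
The upper-left point is one-third across and one-third down within the crop:
x = 1060 + 1 × 347.67 ≈ 1408; y = 91 + 1 × 222.67 ≈ 314.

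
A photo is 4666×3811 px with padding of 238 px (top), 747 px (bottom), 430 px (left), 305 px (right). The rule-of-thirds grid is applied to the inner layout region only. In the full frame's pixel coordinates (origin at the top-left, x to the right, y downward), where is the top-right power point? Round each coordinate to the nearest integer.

(3051, 1180)

Content width = 4666 − 430 − 305 = 3931 px; content height = 3811 − 238 − 747 = 2826 px.
Top-right is two-thirds across and one-third down within the inner layout region.
x = 430 + 2 × 3931/3 = 430 + 2620.67 ≈ 3051
y = 238 + 1 × 2826/3 = 238 + 942.00 ≈ 1180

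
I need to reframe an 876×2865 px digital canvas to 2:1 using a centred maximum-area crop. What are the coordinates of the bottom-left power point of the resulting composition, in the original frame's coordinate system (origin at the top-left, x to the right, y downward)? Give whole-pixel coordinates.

876/2865 < 2/1, so the 2:1 crop keeps the full width 876 and trims height to 876 × 1/2 = 438.00 px.
Top offset = (2865 − 438.00)/2 = 1213.50 px; left offset = 0.
Bottom-left is one-third across and two-thirds down within the crop:
x = 0.00 + 1 × 876.00/3 ≈ 292; y = 1213.50 + 2 × 438.00/3 ≈ 1506.

x = 292 px, y = 1506 px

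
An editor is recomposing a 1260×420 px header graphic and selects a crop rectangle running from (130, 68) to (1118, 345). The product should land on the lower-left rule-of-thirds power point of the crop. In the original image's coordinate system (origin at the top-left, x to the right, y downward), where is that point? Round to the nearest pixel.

Crop width = 1118 − 130 = 988 px; one third is 329.33 px.
Crop height = 345 − 68 = 277 px; one third is 92.33 px.
The lower-left point is one-third across and two-thirds down within the crop:
x = 130 + 1 × 329.33 ≈ 459; y = 68 + 2 × 92.33 ≈ 253.

x = 459 px, y = 253 px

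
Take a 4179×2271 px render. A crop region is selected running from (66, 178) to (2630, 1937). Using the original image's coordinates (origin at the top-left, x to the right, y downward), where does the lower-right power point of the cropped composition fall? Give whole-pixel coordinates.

Crop width = 2630 − 66 = 2564 px; one third is 854.67 px.
Crop height = 1937 − 178 = 1759 px; one third is 586.33 px.
The lower-right point is two-thirds across and two-thirds down within the crop:
x = 66 + 2 × 854.67 ≈ 1775; y = 178 + 2 × 586.33 ≈ 1351.

x = 1775 px, y = 1351 px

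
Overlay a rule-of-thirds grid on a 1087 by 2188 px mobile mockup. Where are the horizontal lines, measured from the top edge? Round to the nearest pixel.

729 px and 1459 px

2188 / 3 = 729.33, so the horizontal lines sit at one and two thirds of 2188.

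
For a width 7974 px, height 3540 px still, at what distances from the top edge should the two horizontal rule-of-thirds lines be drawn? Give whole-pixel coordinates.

3540 / 3 = 1180, so the horizontal lines sit at one and two thirds of 3540.

1180 px and 2360 px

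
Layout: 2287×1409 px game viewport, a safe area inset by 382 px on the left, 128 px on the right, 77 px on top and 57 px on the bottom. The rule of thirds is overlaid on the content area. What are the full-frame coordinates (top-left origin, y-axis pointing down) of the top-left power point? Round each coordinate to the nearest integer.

Content width = 2287 − 382 − 128 = 1777 px; content height = 1409 − 77 − 57 = 1275 px.
Top-left is one-third across and one-third down within the content area.
x = 382 + 1 × 1777/3 = 382 + 592.33 ≈ 974
y = 77 + 1 × 1275/3 = 77 + 425.00 ≈ 502

x = 974 px, y = 502 px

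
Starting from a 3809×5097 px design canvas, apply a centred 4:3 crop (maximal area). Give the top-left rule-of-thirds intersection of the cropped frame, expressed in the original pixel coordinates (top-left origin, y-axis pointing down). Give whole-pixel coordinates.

x = 1270 px, y = 2072 px

3809/5097 < 4/3, so the 4:3 crop keeps the full width 3809 and trims height to 3809 × 3/4 = 2856.75 px.
Top offset = (5097 − 2856.75)/2 = 1120.12 px; left offset = 0.
Top-left is one-third across and one-third down within the crop:
x = 0.00 + 1 × 3809.00/3 ≈ 1270; y = 1120.12 + 1 × 2856.75/3 ≈ 2072.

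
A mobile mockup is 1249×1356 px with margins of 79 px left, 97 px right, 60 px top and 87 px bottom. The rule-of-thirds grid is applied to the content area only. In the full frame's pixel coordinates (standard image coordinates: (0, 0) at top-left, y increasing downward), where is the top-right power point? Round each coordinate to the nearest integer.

(794, 463)

Content width = 1249 − 79 − 97 = 1073 px; content height = 1356 − 60 − 87 = 1209 px.
Top-right is two-thirds across and one-third down within the content area.
x = 79 + 2 × 1073/3 = 79 + 715.33 ≈ 794
y = 60 + 1 × 1209/3 = 60 + 403.00 ≈ 463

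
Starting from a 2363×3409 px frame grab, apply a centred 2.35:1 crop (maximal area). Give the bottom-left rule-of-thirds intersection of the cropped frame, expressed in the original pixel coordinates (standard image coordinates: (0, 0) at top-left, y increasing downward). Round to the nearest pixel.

2363/3409 < 2.35/1, so the 2.35:1 crop keeps the full width 2363 and trims height to 2363 × 1/2.35 = 1005.53 px.
Top offset = (3409 − 1005.53)/2 = 1201.73 px; left offset = 0.
Bottom-left is one-third across and two-thirds down within the crop:
x = 0.00 + 1 × 2363.00/3 ≈ 788; y = 1201.73 + 2 × 1005.53/3 ≈ 1872.

x = 788 px, y = 1872 px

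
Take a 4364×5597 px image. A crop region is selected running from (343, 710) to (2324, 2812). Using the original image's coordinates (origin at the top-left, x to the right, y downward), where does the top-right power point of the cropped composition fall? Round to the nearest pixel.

(1664, 1411)

Crop width = 2324 − 343 = 1981 px; one third is 660.33 px.
Crop height = 2812 − 710 = 2102 px; one third is 700.67 px.
The top-right point is two-thirds across and one-third down within the crop:
x = 343 + 2 × 660.33 ≈ 1664; y = 710 + 1 × 700.67 ≈ 1411.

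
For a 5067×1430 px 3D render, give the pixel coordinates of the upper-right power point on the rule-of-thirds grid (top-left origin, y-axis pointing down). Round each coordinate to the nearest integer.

(3378, 477)

The upper-right point sits two-thirds of the way across and one-third of the way down.
x = 2 × 5067/3 ≈ 3378; y = 1 × 1430/3 ≈ 477.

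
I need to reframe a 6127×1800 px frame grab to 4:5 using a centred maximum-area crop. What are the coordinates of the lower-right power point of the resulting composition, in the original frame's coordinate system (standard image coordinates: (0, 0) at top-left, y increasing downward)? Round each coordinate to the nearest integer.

x = 3304 px, y = 1200 px

6127/1800 > 4/5, so the 4:5 crop keeps the full height 1800 and trims width to 1800 × 4/5 = 1440.00 px.
Left offset = (6127 − 1440.00)/2 = 2343.50 px; top offset = 0.
Lower-right is two-thirds across and two-thirds down within the crop:
x = 2343.50 + 2 × 1440.00/3 ≈ 3304; y = 0.00 + 2 × 1800.00/3 ≈ 1200.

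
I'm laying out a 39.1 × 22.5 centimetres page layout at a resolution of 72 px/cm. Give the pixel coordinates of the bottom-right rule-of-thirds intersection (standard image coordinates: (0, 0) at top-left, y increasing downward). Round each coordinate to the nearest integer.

x = 1877 px, y = 1080 px

In pixels the canvas is 39.1 × 72 = 2815.2 wide and 22.5 × 72 = 1620 tall.
The bottom-right point is two-thirds across and two-thirds down:
x = 2 × 2815.2/3 ≈ 1877; y = 2 × 1620/3 ≈ 1080.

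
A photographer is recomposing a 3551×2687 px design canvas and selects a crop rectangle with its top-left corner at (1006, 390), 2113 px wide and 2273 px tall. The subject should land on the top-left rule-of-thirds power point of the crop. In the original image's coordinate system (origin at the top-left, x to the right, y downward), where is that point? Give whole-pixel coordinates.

(1710, 1148)

One third of the crop width 2113 is 704.33 px.
One third of the crop height 2273 is 757.67 px.
The top-left point is one-third across and one-third down within the crop:
x = 1006 + 1 × 704.33 ≈ 1710; y = 390 + 1 × 757.67 ≈ 1148.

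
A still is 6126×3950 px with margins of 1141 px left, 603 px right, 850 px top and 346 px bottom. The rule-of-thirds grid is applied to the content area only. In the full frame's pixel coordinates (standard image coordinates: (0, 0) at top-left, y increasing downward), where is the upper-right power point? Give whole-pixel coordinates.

x = 4062 px, y = 1768 px

Content width = 6126 − 1141 − 603 = 4382 px; content height = 3950 − 850 − 346 = 2754 px.
Upper-right is two-thirds across and one-third down within the content area.
x = 1141 + 2 × 4382/3 = 1141 + 2921.33 ≈ 4062
y = 850 + 1 × 2754/3 = 850 + 918.00 ≈ 1768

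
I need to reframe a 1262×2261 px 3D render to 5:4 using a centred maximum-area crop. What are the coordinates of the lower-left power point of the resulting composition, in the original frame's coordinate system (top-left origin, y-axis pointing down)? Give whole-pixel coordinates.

x = 421 px, y = 1299 px

1262/2261 < 5/4, so the 5:4 crop keeps the full width 1262 and trims height to 1262 × 4/5 = 1009.60 px.
Top offset = (2261 − 1009.60)/2 = 625.70 px; left offset = 0.
Lower-left is one-third across and two-thirds down within the crop:
x = 0.00 + 1 × 1262.00/3 ≈ 421; y = 625.70 + 2 × 1009.60/3 ≈ 1299.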